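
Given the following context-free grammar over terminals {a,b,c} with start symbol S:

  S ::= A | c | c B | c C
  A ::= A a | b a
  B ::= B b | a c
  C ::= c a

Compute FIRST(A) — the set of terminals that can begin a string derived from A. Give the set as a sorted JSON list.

FIRST sets, iterate to fixpoint:
round 1:
  A via A→b a: +{b}
  B via B→a c: +{a}
  C via C→c a: +{c}
  S via S→A: +{b}
  S via S→c: +{c}
  FIRST[S]={b,c}  FIRST[A]={b}  FIRST[B]={a}  FIRST[C]={c}
round 2: done
  FIRST[S]={b,c}  FIRST[A]={b}  FIRST[B]={a}  FIRST[C]={c}

FIRST(A) = ["b"]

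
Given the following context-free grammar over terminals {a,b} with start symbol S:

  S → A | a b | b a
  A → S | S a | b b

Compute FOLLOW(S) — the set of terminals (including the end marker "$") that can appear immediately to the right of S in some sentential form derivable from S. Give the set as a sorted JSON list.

Compute FIRST by fixpoint:
pass 1:
  A via A→b b: +{b}
  S via S→A: +{b}
  S via S→a b: +{a}
  FIRST[S]={a,b}  FIRST[A]={b}
pass 2:
  A via A→S: +{a}
  FIRST[S]={a,b}  FIRST[A]={a,b}
pass 3: (stable)
  FIRST[S]={a,b}  FIRST[A]={a,b}

FOLLOW iteration:
FOLLOW(S) := {$}
[1]
  A→S a: FOLLOW(S) ⊇ FIRST(a) = {a}; new: +{a}
  S→A: FOLLOW(A) ⊇ FOLLOW(S) ⊇ {$,a}; new: +{$,a}
  FOLLOW(S)={$,a}  FOLLOW(A)={$,a}
[2] — fixpoint
  FOLLOW(S)={$,a}  FOLLOW(A)={$,a}

FOLLOW(S) = ["$", "a"]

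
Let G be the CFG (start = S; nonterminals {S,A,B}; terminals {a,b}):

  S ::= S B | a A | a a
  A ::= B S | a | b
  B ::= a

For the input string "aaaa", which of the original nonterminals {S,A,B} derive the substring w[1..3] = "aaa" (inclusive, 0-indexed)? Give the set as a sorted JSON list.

Convert to CNF:
  S -> S B | T0 A | T0 T0
  A -> B S | a | b
  B -> a
  T0 -> a

CYK fill — only the sub-triangle for w[1..3]:
  cell(1,1) a: {A,B,T0}  orig:{A,B}
  cell(2,2) a: {A,B,T0}  orig:{A,B}
  cell(3,3) a: {A,B,T0}  orig:{A,B}
  cell(1,2) aa: {S}
  cell(2,3) aa: {S}
  cell(1,3) aaa: {A,S}

Original NTs in T[1,3] deriving "aaa": ["A", "S"]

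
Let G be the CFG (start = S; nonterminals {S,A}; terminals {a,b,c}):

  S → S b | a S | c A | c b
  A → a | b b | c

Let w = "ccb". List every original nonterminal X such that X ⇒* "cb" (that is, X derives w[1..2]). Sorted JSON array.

Convert to CNF:
  S -> S T0 | T1 S | T2 A | T2 T0
  A -> T0 T0 | a | c
  T0 -> b
  T1 -> a
  T2 -> c

Fill CYK table bottom-up, restricted to cells inside w[1..2]:
  [1..1]={A,T2}  "c"  orig:{A}
  [2..2]={T0}  "b"  orig:{}
  [1..2]={S}  "cb"

Original NTs in T[1,2] deriving "cb": ["S"]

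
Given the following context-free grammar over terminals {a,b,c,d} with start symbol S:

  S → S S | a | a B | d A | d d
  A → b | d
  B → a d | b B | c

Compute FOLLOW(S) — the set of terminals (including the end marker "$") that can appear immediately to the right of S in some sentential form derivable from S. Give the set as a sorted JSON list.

FIRST iteration:
iter 1:
  A via A→b: +{b}
  A via A→d: +{d}
  B via B→a d: +{a}
  B via B→b B: +{b}
  B via B→c: +{c}
  S via S→a: +{a}
  S via S→d A: +{d}
  FIRST(S)={a,d}  FIRST(A)={b,d}  FIRST(B)={a,b,c}
iter 2: — fixpoint
  FIRST(S)={a,d}  FIRST(A)={b,d}  FIRST(B)={a,b,c}

Compute FOLLOW by fixpoint:
seed FOLLOW(S) with $
[1]
  S→S S: FOLLOW(S) ⊇ FIRST(S) = {a,d}; new: +{a,d}
  S→a B: FOLLOW(B) ⊇ FOLLOW(S) ⊇ {$,a,d}; new: +{$,a,d}
  S→d A: FOLLOW(A) ⊇ FOLLOW(S) ⊇ {$,a,d}; new: +{$,a,d}
  S: {$,a,d}  A: {$,a,d}  B: {$,a,d}
[2] (no change)
  S: {$,a,d}  A: {$,a,d}  B: {$,a,d}

FOLLOW(S) = ["$", "a", "d"]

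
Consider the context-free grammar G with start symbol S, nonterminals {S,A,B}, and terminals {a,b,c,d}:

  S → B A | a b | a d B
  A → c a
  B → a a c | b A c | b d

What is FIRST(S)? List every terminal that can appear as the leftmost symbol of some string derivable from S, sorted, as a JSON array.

FIRST iteration:
iter 1:
  A via A→c a: +{c}
  B via B→a a c: +{a}
  B via B→b A c: +{b}
  S via S→B A: +{a,b}
  FIRST[S]={a,b}  FIRST[A]={c}  FIRST[B]={a,b}
iter 2: (no change)
  FIRST[S]={a,b}  FIRST[A]={c}  FIRST[B]={a,b}

FIRST(S) = ["a", "b"]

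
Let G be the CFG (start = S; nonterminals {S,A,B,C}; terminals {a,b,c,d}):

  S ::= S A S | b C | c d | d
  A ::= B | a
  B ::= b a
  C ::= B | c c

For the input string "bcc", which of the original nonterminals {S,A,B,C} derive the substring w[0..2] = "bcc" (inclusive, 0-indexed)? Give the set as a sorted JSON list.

CNF form of G:
  S -> S X4 | T0 C | T2 T3 | d
  A -> T0 T1 | a
  B -> T0 T1
  C -> T0 T1 | T2 T2
  T0 -> b
  T1 -> a
  T2 -> c
  T3 -> d
  X4 -> A S

CYK fill, restricted to cells inside w[0..2]:
  [0..0]={T0}  "b"  orig:{}
  [1..1]={T2}  "c"  orig:{}
  [2..2]={T2}  "c"  orig:{}
  [0..1]=∅  "bc"
  [1..2]={C}  "cc"
  [0..2]={S}  "bcc"

Original NTs in T[0,2] deriving "bcc": ["S"]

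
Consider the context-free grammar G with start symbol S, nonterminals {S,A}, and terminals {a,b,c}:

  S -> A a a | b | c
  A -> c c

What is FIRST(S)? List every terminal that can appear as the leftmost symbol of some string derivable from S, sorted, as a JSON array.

Compute FIRST by fixpoint:
[1]
  A via A→c c: +{c}
  S via S→A a a: +{c}
  S via S→b: +{b}
  FIRST(S)={b,c}  FIRST(A)={c}
[2] (stable)
  FIRST(S)={b,c}  FIRST(A)={c}

FIRST(S) = ["b", "c"]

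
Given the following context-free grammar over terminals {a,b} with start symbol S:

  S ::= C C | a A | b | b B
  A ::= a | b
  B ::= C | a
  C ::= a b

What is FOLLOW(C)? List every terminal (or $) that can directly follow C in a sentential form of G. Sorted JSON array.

Compute FIRST by fixpoint:
round 1:
  A via A→a: +{a}
  A via A→b: +{b}
  B via B→a: +{a}
  C via C→a b: +{a}
  S via S→C C: +{a}
  S via S→b: +{b}
  FIRST[S]={a,b}  FIRST[A]={a,b}  FIRST[B]={a}  FIRST[C]={a}
round 2: (stable)
  FIRST[S]={a,b}  FIRST[A]={a,b}  FIRST[B]={a}  FIRST[C]={a}

FOLLOW sets:
seed FOLLOW(S) with $
iter 1:
  S→C C: FOLLOW(C) ⊇ FIRST(C) = {a}; new: +{a}
  S→C C: FOLLOW(C) ⊇ FOLLOW(S) ⊇ {$}; new: +{$}
  S→a A: FOLLOW(A) ⊇ FOLLOW(S) ⊇ {$}; new: +{$}
  S→b B: FOLLOW(B) ⊇ FOLLOW(S) ⊇ {$}; new: +{$}
  S: {$}  A: {$}  B: {$}  C: {$,a}
iter 2: done
  S: {$}  A: {$}  B: {$}  C: {$,a}

FOLLOW(C) = ["$", "a"]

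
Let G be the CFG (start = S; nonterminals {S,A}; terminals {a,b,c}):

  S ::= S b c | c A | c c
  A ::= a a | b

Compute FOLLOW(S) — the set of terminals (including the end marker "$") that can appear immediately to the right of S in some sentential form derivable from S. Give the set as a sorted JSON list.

FIRST sets, iterate to fixpoint:
round 1:
  A via A→a a: +{a}
  A via A→b: +{b}
  S via S→c A: +{c}
  FIRST[S]={c}  FIRST[A]={a,b}
round 2: — fixpoint
  FIRST[S]={c}  FIRST[A]={a,b}

FOLLOW iteration:
initialize: $ ∈ FOLLOW(S)
pass 1:
  S→S b c: FOLLOW(S) ⊇ FIRST(b) = {b}; new: +{b}
  S→c A: FOLLOW(A) ⊇ FOLLOW(S) ⊇ {$,b}; new: +{$,b}
  FOLLOW(S)={$,b}  FOLLOW(A)={$,b}
pass 2: done
  FOLLOW(S)={$,b}  FOLLOW(A)={$,b}

FOLLOW(S) = ["$", "b"]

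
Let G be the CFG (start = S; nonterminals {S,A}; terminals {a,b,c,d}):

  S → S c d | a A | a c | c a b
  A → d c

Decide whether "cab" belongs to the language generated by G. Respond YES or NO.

Convert to CNF:
  S -> S X4 | T1 X5 | T2 A | T2 T1
  A -> T0 T1
  T0 -> d
  T1 -> c
  T2 -> a
  T3 -> b
  X4 -> T1 T0
  X5 -> T2 T3

CYK table (by increasing span):
  cell(0,0) c: {T1}  orig:{}
  cell(1,1) a: {T2}  orig:{}
  cell(2,2) b: {T3}  orig:{}
  cell(0,1) ca: ∅
  cell(1,2) ab: {X5}  orig:{}
  cell(0,2) cab: {S}

S ∈ T[0,2] ⇒ YES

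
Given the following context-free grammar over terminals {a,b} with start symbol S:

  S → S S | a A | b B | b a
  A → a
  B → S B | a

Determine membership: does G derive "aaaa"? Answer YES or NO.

CNF form of G:
  S -> S S | T0 A | T1 B | T1 T0
  A -> a
  B -> S B | a
  T0 -> a
  T1 -> b

CYK table (by increasing span):
  [0..0]={A,B,T0}  "a"  orig:{A,B}
  [1..1]={A,B,T0}  "a"  orig:{A,B}
  [2..2]={A,B,T0}  "a"  orig:{A,B}
  [3..3]={A,B,T0}  "a"  orig:{A,B}
  [0..1]={S}  "aa"
  [1..2]={S}  "aa"
  [2..3]={S}  "aa"
  [0..2]={B}  "aaa"
  [1..3]={B}  "aaa"
  [0..3]={S}  "aaaa"

S ∈ T[0,3] ⇒ YES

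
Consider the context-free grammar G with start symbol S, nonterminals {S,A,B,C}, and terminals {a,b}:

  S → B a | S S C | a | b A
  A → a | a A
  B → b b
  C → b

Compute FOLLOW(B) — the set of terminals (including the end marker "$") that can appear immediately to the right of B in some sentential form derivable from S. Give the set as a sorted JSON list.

FIRST iteration:
iter 1:
  A via A→a: +{a}
  B via B→b b: +{b}
  C via C→b: +{b}
  S via S→B a: +{b}
  S via S→a: +{a}
  S: {a,b}  A: {a}  B: {b}  C: {b}
iter 2: (stable)
  S: {a,b}  A: {a}  B: {b}  C: {b}

FOLLOW iteration:
FOLLOW(S) := {$}
[1]
  S→B a: FOLLOW(B) ⊇ FIRST(a) = {a}; new: +{a}
  S→S S C: FOLLOW(S) ⊇ FIRST(S) = {a,b}; new: +{a,b}
  S→S S C: FOLLOW(C) ⊇ FOLLOW(S) ⊇ {$,a,b}; new: +{$,a,b}
  S→b A: FOLLOW(A) ⊇ FOLLOW(S) ⊇ {$,a,b}; new: +{$,a,b}
  S: {$,a,b}  A: {$,a,b}  B: {a}  C: {$,a,b}
[2] (stable)
  S: {$,a,b}  A: {$,a,b}  B: {a}  C: {$,a,b}

FOLLOW(B) = ["a"]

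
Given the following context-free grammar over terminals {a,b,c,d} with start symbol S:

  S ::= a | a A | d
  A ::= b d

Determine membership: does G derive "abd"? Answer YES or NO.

Convert to CNF:
  S -> T2 A | a | d
  A -> T0 T1
  T0 -> b
  T1 -> d
  T2 -> a

CYK table (by increasing span):
  T[0,0] 'a' = {S,T2}  orig:{S}
  T[1,1] 'b' = {T0}  orig:{}
  T[2,2] 'd' = {S,T1}  orig:{S}
  T[0,1] 'ab' = ∅
  T[1,2] 'bd' = {A}
  T[0,2] 'abd' = {S}

S ∈ T[0,2] ⇒ YES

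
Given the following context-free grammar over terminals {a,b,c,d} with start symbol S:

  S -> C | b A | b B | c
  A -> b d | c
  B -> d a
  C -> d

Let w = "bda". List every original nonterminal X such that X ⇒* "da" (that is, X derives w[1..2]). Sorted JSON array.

Convert to CNF:
  S -> T0 A | T0 B | c | d
  A -> T0 T1 | c
  B -> T1 T2
  C -> d
  T0 -> b
  T1 -> d
  T2 -> a

CYK table (by increasing span), restricted to cells inside w[1..2]:
  T[1,1] 'd' = {C,S,T1}  orig:{C,S}
  T[2,2] 'a' = {T2}  orig:{}
  T[1,2] 'da' = {B}

Original NTs in T[1,2] deriving "da": ["B"]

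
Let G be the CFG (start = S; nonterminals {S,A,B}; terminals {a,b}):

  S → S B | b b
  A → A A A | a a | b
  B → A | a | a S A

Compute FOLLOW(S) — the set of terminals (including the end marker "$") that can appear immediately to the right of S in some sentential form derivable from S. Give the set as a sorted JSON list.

FIRST sets, iterate to fixpoint:
round 1:
  A via A→a a: +{a}
  A via A→b: +{b}
  B via B→A: +{a,b}
  S via S→b b: +{b}
  FIRST[S]={b}  FIRST[A]={a,b}  FIRST[B]={a,b}
round 2: — fixpoint
  FIRST[S]={b}  FIRST[A]={a,b}  FIRST[B]={a,b}

FOLLOW iteration:
FOLLOW(S) := {$}
[1]
  A→A A A: FOLLOW(A) ⊇ FIRST(A) = {a,b}; new: +{a,b}
  B→a S A: FOLLOW(S) ⊇ FIRST(A) = {a,b}; new: +{a,b}
  S→S B: FOLLOW(B) ⊇ FOLLOW(S) ⊇ {$,a,b}; new: +{$,a,b}
  FOLLOW(S)={$,a,b}  FOLLOW(A)={a,b}  FOLLOW(B)={$,a,b}
[2]
  B→A: FOLLOW(A) ⊇ FOLLOW(B) ⊇ {$,a,b}; new: +{$}
  FOLLOW(S)={$,a,b}  FOLLOW(A)={$,a,b}  FOLLOW(B)={$,a,b}
[3] (stable)
  FOLLOW(S)={$,a,b}  FOLLOW(A)={$,a,b}  FOLLOW(B)={$,a,b}

FOLLOW(S) = ["$", "a", "b"]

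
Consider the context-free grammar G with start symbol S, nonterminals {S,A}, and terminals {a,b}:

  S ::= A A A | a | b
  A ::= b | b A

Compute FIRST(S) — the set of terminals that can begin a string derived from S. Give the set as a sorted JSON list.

Compute FIRST by fixpoint:
iter 1:
  A via A→b: +{b}
  S via S→A A A: +{b}
  S via S→a: +{a}
  S: {a,b}  A: {b}
iter 2: — fixpoint
  S: {a,b}  A: {b}

FIRST(S) = ["a", "b"]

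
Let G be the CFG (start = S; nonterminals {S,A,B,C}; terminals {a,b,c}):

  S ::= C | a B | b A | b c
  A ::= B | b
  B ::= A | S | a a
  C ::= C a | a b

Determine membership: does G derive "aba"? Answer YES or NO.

Convert to CNF:
  S -> C T0 | T0 B | T0 T1 | T1 A | T1 T2
  A -> C T0 | T0 B | T0 T0 | T0 T1 | T1 A | T1 T2 | b
  B -> C T0 | T0 B | T0 T0 | T0 T1 | T1 A | T1 T2 | b
  C -> C T0 | T0 T1
  T0 -> a
  T1 -> b
  T2 -> c

Fill CYK table bottom-up:
  [0..0]={T0}  "a"  orig:{}
  [1..1]={A,B,T1}  "b"  orig:{A,B}
  [2..2]={T0}  "a"  orig:{}
  [0..1]={A,B,C,S}  "ab"
  [1..2]=∅  "ba"
  [0..2]={A,B,C,S}  "aba"

S ∈ T[0,2] ⇒ YES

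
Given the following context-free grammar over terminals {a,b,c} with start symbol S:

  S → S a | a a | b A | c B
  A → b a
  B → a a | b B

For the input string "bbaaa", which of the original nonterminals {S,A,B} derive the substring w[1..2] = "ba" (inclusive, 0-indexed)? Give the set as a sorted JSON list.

Convert to CNF:
  S -> S T1 | T0 A | T1 T1 | T2 B
  A -> T0 T1
  B -> T0 B | T1 T1
  T0 -> b
  T1 -> a
  T2 -> c

CYK fill (cells [i..j] with 1 ≤ i ≤ j ≤ 2 only):
  T[1,1] 'b' = {T0}  orig:{}
  T[2,2] 'a' = {T1}  orig:{}
  T[1,2] 'ba' = {A}

Original NTs in T[1,2] deriving "ba": ["A"]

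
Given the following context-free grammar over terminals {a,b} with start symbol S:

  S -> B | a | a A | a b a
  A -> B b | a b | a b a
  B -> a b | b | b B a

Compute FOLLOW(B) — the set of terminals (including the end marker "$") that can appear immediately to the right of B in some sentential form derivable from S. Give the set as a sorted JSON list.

FIRST iteration:
iter 1:
  A via A→a b: +{a}
  B via B→a b: +{a}
  B via B→b: +{b}
  S via S→B: +{a,b}
  S: {a,b}  A: {a}  B: {a,b}
iter 2:
  A via A→B b: +{b}
  S: {a,b}  A: {a,b}  B: {a,b}
iter 3: (no change)
  S: {a,b}  A: {a,b}  B: {a,b}

FOLLOW iteration:
FOLLOW(S) := {$}
[1]
  A→B b: FOLLOW(B) ⊇ FIRST(b) = {b}; new: +{b}
  B→b B a: FOLLOW(B) ⊇ FIRST(a) = {a}; new: +{a}
  S→B: FOLLOW(B) ⊇ FOLLOW(S) ⊇ {$}; new: +{$}
  S→a A: FOLLOW(A) ⊇ FOLLOW(S) ⊇ {$}; new: +{$}
  FOLLOW[S]={$}  FOLLOW[A]={$}  FOLLOW[B]={$,a,b}
[2] — fixpoint
  FOLLOW[S]={$}  FOLLOW[A]={$}  FOLLOW[B]={$,a,b}

FOLLOW(B) = ["$", "a", "b"]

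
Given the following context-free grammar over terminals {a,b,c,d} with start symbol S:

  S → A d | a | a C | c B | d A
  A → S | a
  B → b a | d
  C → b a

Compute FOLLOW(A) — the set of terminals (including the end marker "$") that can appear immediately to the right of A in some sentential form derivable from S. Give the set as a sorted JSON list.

FIRST iteration:
round 1:
  A via A→a: +{a}
  B via B→b a: +{b}
  B via B→d: +{d}
  C via C→b a: +{b}
  S via S→A d: +{a}
  S via S→c B: +{c}
  S via S→d A: +{d}
  FIRST[S]={a,c,d}  FIRST[A]={a}  FIRST[B]={b,d}  FIRST[C]={b}
round 2:
  A via A→S: +{c,d}
  FIRST[S]={a,c,d}  FIRST[A]={a,c,d}  FIRST[B]={b,d}  FIRST[C]={b}
round 3: — fixpoint
  FIRST[S]={a,c,d}  FIRST[A]={a,c,d}  FIRST[B]={b,d}  FIRST[C]={b}

FOLLOW iteration:
FOLLOW(S) := {$}
iter 1:
  S→A d: FOLLOW(A) ⊇ FIRST(d) = {d}; new: +{d}
  S→a C: FOLLOW(C) ⊇ FOLLOW(S) ⊇ {$}; new: +{$}
  S→c B: FOLLOW(B) ⊇ FOLLOW(S) ⊇ {$}; new: +{$}
  S→d A: FOLLOW(A) ⊇ FOLLOW(S) ⊇ {$}; new: +{$}
  FOLLOW[S]={$}  FOLLOW[A]={$,d}  FOLLOW[B]={$}  FOLLOW[C]={$}
iter 2:
  A→S: FOLLOW(S) ⊇ FOLLOW(A) ⊇ {$,d}; new: +{d}
  S→a C: FOLLOW(C) ⊇ FOLLOW(S) ⊇ {$,d}; new: +{d}
  S→c B: FOLLOW(B) ⊇ FOLLOW(S) ⊇ {$,d}; new: +{d}
  FOLLOW[S]={$,d}  FOLLOW[A]={$,d}  FOLLOW[B]={$,d}  FOLLOW[C]={$,d}
iter 3: (no change)
  FOLLOW[S]={$,d}  FOLLOW[A]={$,d}  FOLLOW[B]={$,d}  FOLLOW[C]={$,d}

FOLLOW(A) = ["$", "d"]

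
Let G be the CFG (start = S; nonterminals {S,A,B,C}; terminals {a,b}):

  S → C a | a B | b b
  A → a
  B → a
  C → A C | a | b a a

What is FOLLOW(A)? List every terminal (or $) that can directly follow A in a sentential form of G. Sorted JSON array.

FIRST sets, iterate to fixpoint:
pass 1:
  A via A→a: +{a}
  B via B→a: +{a}
  C via C→A C: +{a}
  C via C→b a a: +{b}
  S via S→C a: +{a,b}
  FIRST(S)={a,b}  FIRST(A)={a}  FIRST(B)={a}  FIRST(C)={a,b}
pass 2: (no change)
  FIRST(S)={a,b}  FIRST(A)={a}  FIRST(B)={a}  FIRST(C)={a,b}

Compute FOLLOW by fixpoint:
initialize: $ ∈ FOLLOW(S)
iter 1:
  C→A C: FOLLOW(A) ⊇ FIRST(C) = {a,b}; new: +{a,b}
  S→C a: FOLLOW(C) ⊇ FIRST(a) = {a}; new: +{a}
  S→a B: FOLLOW(B) ⊇ FOLLOW(S) ⊇ {$}; new: +{$}
  S: {$}  A: {a,b}  B: {$}  C: {a}
iter 2: (no change)
  S: {$}  A: {a,b}  B: {$}  C: {a}

FOLLOW(A) = ["a", "b"]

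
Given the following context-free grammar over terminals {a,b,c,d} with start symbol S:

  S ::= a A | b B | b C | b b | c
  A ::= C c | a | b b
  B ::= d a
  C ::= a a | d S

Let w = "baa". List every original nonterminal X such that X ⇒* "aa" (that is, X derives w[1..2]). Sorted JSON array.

Convert to CNF:
  S -> T1 B | T1 C | T1 T1 | T3 A | c
  A -> C T0 | T1 T1 | a
  B -> T2 T3
  C -> T2 S | T3 T3
  T0 -> c
  T1 -> b
  T2 -> d
  T3 -> a

CYK fill (cells [i..j] with 1 ≤ i ≤ j ≤ 2 only):
  [1..1]={A,T3}  "a"  orig:{A}
  [2..2]={A,T3}  "a"  orig:{A}
  [1..2]={C,S}  "aa"

Original NTs in T[1,2] deriving "aa": ["C", "S"]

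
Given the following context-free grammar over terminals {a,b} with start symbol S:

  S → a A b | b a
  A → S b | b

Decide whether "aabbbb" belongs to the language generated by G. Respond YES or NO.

Convert to CNF:
  S -> T0 T1 | T1 X2
  A -> S T0 | b
  T0 -> b
  T1 -> a
  X2 -> A T0

CYK table (by increasing span):
  cell(0,0) a: {T1}  orig:{}
  cell(1,1) a: {T1}  orig:{}
  cell(2,2) b: {A,T0}  orig:{A}
  cell(3,3) b: {A,T0}  orig:{A}
  cell(4,4) b: {A,T0}  orig:{A}
  cell(5,5) b: {A,T0}  orig:{A}
  cell(0,1) aa: ∅
  cell(1,2) ab: ∅
  cell(2,3) bb: {X2}  orig:{}
  cell(3,4) bb: {X2}  orig:{}
  cell(4,5) bb: {X2}  orig:{}
  cell(0,2) aab: ∅
  cell(1,3) abb: {S}
  cell(2,4) bbb: ∅
  cell(3,5) bbb: ∅
  cell(0,3) aabb: ∅
  cell(1,4) abbb: {A}
  cell(2,5) bbbb: ∅
  cell(0,4) aabbb: ∅
  cell(1,5) abbbb: {X2}  orig:{}
  cell(0,5) aabbbb: {S}

S ∈ T[0,5] ⇒ YES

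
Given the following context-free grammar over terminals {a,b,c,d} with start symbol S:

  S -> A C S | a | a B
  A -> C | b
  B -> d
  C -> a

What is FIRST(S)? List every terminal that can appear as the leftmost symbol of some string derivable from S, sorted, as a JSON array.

FIRST iteration:
pass 1:
  A via A→b: +{b}
  B via B→d: +{d}
  C via C→a: +{a}
  S via S→A C S: +{b}
  S via S→a: +{a}
  FIRST[S]={a,b}  FIRST[A]={b}  FIRST[B]={d}  FIRST[C]={a}
pass 2:
  A via A→C: +{a}
  FIRST[S]={a,b}  FIRST[A]={a,b}  FIRST[B]={d}  FIRST[C]={a}
pass 3: — fixpoint
  FIRST[S]={a,b}  FIRST[A]={a,b}  FIRST[B]={d}  FIRST[C]={a}

FIRST(S) = ["a", "b"]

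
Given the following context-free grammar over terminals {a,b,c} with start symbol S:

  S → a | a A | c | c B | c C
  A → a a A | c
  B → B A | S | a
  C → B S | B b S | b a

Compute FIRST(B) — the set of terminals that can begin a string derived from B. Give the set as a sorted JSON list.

FIRST iteration:
iter 1:
  A via A→a a A: +{a}
  A via A→c: +{c}
  B via B→a: +{a}
  C via C→B S: +{a}
  C via C→b a: +{b}
  S via S→a: +{a}
  S via S→c: +{c}
  S: {a,c}  A: {a,c}  B: {a}  C: {a,b}
iter 2:
  B via B→S: +{c}
  C via C→B S: +{c}
  S: {a,c}  A: {a,c}  B: {a,c}  C: {a,b,c}
iter 3: (no change)
  S: {a,c}  A: {a,c}  B: {a,c}  C: {a,b,c}

FIRST(B) = ["a", "c"]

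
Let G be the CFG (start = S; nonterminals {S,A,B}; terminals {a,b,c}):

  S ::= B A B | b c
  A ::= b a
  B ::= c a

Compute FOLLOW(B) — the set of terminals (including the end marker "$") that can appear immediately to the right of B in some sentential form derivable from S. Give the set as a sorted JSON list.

Compute FIRST by fixpoint:
iter 1:
  A via A→b a: +{b}
  B via B→c a: +{c}
  S via S→B A B: +{c}
  S via S→b c: +{b}
  FIRST[S]={b,c}  FIRST[A]={b}  FIRST[B]={c}
iter 2: (no change)
  FIRST[S]={b,c}  FIRST[A]={b}  FIRST[B]={c}

Compute FOLLOW by fixpoint:
initialize: $ ∈ FOLLOW(S)
iter 1:
  S→B A B: FOLLOW(B) ⊇ FIRST(A) = {b}; new: +{b}
  S→B A B: FOLLOW(A) ⊇ FIRST(B) = {c}; new: +{c}
  S→B A B: FOLLOW(B) ⊇ FOLLOW(S) ⊇ {$}; new: +{$}
  S: {$}  A: {c}  B: {$,b}
iter 2: — fixpoint
  S: {$}  A: {c}  B: {$,b}

FOLLOW(B) = ["$", "b"]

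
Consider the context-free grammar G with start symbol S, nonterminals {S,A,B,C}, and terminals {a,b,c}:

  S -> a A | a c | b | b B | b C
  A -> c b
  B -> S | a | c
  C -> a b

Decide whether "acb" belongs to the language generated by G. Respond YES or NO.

Convert to CNF:
  S -> T1 B | T1 C | T2 A | T2 T0 | b
  A -> T0 T1
  B -> T1 B | T1 C | T2 A | T2 T0 | a | b | c
  C -> T2 T1
  T0 -> c
  T1 -> b
  T2 -> a

Fill CYK table bottom-up:
  cell(0,0) a: {B,T2}  orig:{B}
  cell(1,1) c: {B,T0}  orig:{B}
  cell(2,2) b: {B,S,T1}  orig:{B,S}
  cell(0,1) ac: {B,S}
  cell(1,2) cb: {A}
  cell(0,2) acb: {B,S}

S ∈ T[0,2] ⇒ YES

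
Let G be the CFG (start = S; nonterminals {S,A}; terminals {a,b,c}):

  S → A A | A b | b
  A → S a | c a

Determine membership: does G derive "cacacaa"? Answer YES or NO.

Convert to CNF:
  S -> A A | A T2 | b
  A -> S T0 | T1 T0
  T0 -> a
  T1 -> c
  T2 -> b

CYK fill:
  T[0,0] 'c' = {T1}  orig:{}
  T[1,1] 'a' = {T0}  orig:{}
  T[2,2] 'c' = {T1}  orig:{}
  T[3,3] 'a' = {T0}  orig:{}
  T[4,4] 'c' = {T1}  orig:{}
  T[5,5] 'a' = {T0}  orig:{}
  T[6,6] 'a' = {T0}  orig:{}
  T[0,1] 'ca' = {A}
  T[1,2] 'ac' = ∅
  T[2,3] 'ca' = {A}
  T[3,4] 'ac' = ∅
  T[4,5] 'ca' = {A}
  T[5,6] 'aa' = ∅
  T[0,2] 'cac' = ∅
  T[1,3] 'aca' = ∅
  T[2,4] 'cac' = ∅
  T[3,5] 'aca' = ∅
  T[4,6] 'caa' = ∅
  T[0,3] 'caca' = {S}
  T[1,4] 'acac' = ∅
  T[2,5] 'caca' = {S}
  T[3,6] 'acaa' = ∅
  T[0,4] 'cacac' = ∅
  T[1,5] 'acaca' = ∅
  T[2,6] 'cacaa' = {A}
  T[0,5] 'cacaca' = ∅
  T[1,6] 'acacaa' = ∅
  T[0,6] 'cacacaa' = {S}

S ∈ T[0,6] ⇒ YES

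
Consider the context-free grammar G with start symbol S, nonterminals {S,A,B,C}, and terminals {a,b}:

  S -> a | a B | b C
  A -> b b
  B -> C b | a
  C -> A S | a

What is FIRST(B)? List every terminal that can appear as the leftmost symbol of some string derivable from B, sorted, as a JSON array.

FIRST iteration:
pass 1:
  A via A→b b: +{b}
  B via B→a: +{a}
  C via C→A S: +{b}
  C via C→a: +{a}
  S via S→a: +{a}
  S via S→b C: +{b}
  FIRST(S)={a,b}  FIRST(A)={b}  FIRST(B)={a}  FIRST(C)={a,b}
pass 2:
  B via B→C b: +{b}
  FIRST(S)={a,b}  FIRST(A)={b}  FIRST(B)={a,b}  FIRST(C)={a,b}
pass 3: — fixpoint
  FIRST(S)={a,b}  FIRST(A)={b}  FIRST(B)={a,b}  FIRST(C)={a,b}

FIRST(B) = ["a", "b"]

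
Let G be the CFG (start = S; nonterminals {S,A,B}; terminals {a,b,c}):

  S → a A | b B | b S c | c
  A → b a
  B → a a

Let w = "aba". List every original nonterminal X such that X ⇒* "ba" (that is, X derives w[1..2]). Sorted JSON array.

CNF form of G:
  S -> T0 B | T0 X3 | T1 A | c
  A -> T0 T1
  B -> T1 T1
  T0 -> b
  T1 -> a
  T2 -> c
  X3 -> S T2

CYK fill — only the sub-triangle for w[1..2]:
  [1..1]={T0}  "b"  orig:{}
  [2..2]={T1}  "a"  orig:{}
  [1..2]={A}  "ba"

Original NTs in T[1,2] deriving "ba": ["A"]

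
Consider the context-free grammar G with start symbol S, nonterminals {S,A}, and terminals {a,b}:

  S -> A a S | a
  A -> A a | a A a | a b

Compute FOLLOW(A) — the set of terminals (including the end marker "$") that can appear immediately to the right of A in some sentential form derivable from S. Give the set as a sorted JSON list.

FIRST sets, iterate to fixpoint:
pass 1:
  A via A→a A a: +{a}
  S via S→A a S: +{a}
  FIRST[S]={a}  FIRST[A]={a}
pass 2: done
  FIRST[S]={a}  FIRST[A]={a}

FOLLOW iteration:
FOLLOW(S) := {$}
round 1:
  A→A a: FOLLOW(A) ⊇ FIRST(a) = {a}; new: +{a}
  S: {$}  A: {a}
round 2: done
  S: {$}  A: {a}

FOLLOW(A) = ["a"]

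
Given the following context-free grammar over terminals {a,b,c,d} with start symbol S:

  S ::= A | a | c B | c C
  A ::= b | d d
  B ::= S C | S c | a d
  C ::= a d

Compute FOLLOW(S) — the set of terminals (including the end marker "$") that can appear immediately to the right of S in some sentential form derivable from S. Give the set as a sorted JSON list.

FIRST sets, iterate to fixpoint:
iter 1:
  A via A→b: +{b}
  A via A→d d: +{d}
  B via B→a d: +{a}
  C via C→a d: +{a}
  S via S→A: +{b,d}
  S via S→a: +{a}
  S via S→c B: +{c}
  FIRST(S)={a,b,c,d}  FIRST(A)={b,d}  FIRST(B)={a}  FIRST(C)={a}
iter 2:
  B via B→S C: +{b,c,d}
  FIRST(S)={a,b,c,d}  FIRST(A)={b,d}  FIRST(B)={a,b,c,d}  FIRST(C)={a}
iter 3: — fixpoint
  FIRST(S)={a,b,c,d}  FIRST(A)={b,d}  FIRST(B)={a,b,c,d}  FIRST(C)={a}

Compute FOLLOW by fixpoint:
initialize: $ ∈ FOLLOW(S)
round 1:
  B→S C: FOLLOW(S) ⊇ FIRST(C) = {a}; new: +{a}
  B→S c: FOLLOW(S) ⊇ FIRST(c) = {c}; new: +{c}
  S→A: FOLLOW(A) ⊇ FOLLOW(S) ⊇ {$,a,c}; new: +{$,a,c}
  S→c B: FOLLOW(B) ⊇ FOLLOW(S) ⊇ {$,a,c}; new: +{$,a,c}
  S→c C: FOLLOW(C) ⊇ FOLLOW(S) ⊇ {$,a,c}; new: +{$,a,c}
  S: {$,a,c}  A: {$,a,c}  B: {$,a,c}  C: {$,a,c}
round 2: — fixpoint
  S: {$,a,c}  A: {$,a,c}  B: {$,a,c}  C: {$,a,c}

FOLLOW(S) = ["$", "a", "c"]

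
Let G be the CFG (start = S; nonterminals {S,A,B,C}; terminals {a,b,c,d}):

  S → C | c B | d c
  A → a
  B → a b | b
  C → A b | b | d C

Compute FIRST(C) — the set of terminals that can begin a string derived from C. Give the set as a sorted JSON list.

FIRST iteration:
[1]
  A via A→a: +{a}
  B via B→a b: +{a}
  B via B→b: +{b}
  C via C→A b: +{a}
  C via C→b: +{b}
  C via C→d C: +{d}
  S via S→C: +{a,b,d}
  S via S→c B: +{c}
  FIRST(S)={a,b,c,d}  FIRST(A)={a}  FIRST(B)={a,b}  FIRST(C)={a,b,d}
[2] (no change)
  FIRST(S)={a,b,c,d}  FIRST(A)={a}  FIRST(B)={a,b}  FIRST(C)={a,b,d}

FIRST(C) = ["a", "b", "d"]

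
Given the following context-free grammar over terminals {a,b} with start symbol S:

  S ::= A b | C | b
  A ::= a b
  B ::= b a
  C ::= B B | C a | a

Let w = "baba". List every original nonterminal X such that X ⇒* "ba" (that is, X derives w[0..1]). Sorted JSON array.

CNF form of G:
  S -> A T1 | B B | C T0 | a | b
  A -> T0 T1
  B -> T1 T0
  C -> B B | C T0 | a
  T0 -> a
  T1 -> b

CYK fill — only the sub-triangle for w[0..1]:
  cell(0,0) b: {S,T1}  orig:{S}
  cell(1,1) a: {C,S,T0}  orig:{C,S}
  cell(0,1) ba: {B}

Original NTs in T[0,1] deriving "ba": ["B"]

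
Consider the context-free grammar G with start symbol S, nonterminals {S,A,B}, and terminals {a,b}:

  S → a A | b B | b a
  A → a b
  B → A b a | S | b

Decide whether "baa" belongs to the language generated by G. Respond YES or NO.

CNF form of G:
  S -> T0 A | T1 B | T1 T0
  A -> T0 T1
  B -> A X2 | T0 A | T1 B | T1 T0 | b
  T0 -> a
  T1 -> b
  X2 -> T1 T0

CYK table (by increasing span):
  [0..0]={B,T1}  "b"  orig:{B}
  [1..1]={T0}  "a"  orig:{}
  [2..2]={T0}  "a"  orig:{}
  [0..1]={B,S,X2}  "ba"  orig:{B,S}
  [1..2]=∅  "aa"
  [0..2]=∅  "baa"

S ∉ T[0,2] ⇒ NO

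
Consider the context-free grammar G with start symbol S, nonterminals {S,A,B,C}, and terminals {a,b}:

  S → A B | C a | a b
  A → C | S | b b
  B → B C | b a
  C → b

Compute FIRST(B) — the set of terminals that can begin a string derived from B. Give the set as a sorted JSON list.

FIRST sets, iterate to fixpoint:
[1]
  A via A→b b: +{b}
  B via B→b a: +{b}
  C via C→b: +{b}
  S via S→A B: +{b}
  S via S→a b: +{a}
  S: {a,b}  A: {b}  B: {b}  C: {b}
[2]
  A via A→S: +{a}
  S: {a,b}  A: {a,b}  B: {b}  C: {b}
[3] (stable)
  S: {a,b}  A: {a,b}  B: {b}  C: {b}

FIRST(B) = ["b"]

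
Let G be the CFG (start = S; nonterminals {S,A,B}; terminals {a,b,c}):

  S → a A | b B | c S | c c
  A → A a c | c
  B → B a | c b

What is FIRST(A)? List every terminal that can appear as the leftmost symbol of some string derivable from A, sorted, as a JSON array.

FIRST iteration:
[1]
  A via A→c: +{c}
  B via B→c b: +{c}
  S via S→a A: +{a}
  S via S→b B: +{b}
  S via S→c S: +{c}
  FIRST[S]={a,b,c}  FIRST[A]={c}  FIRST[B]={c}
[2] done
  FIRST[S]={a,b,c}  FIRST[A]={c}  FIRST[B]={c}

FIRST(A) = ["c"]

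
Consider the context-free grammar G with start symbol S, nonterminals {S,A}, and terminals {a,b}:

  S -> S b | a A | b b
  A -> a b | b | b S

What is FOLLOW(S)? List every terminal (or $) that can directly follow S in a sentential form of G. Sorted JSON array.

Compute FIRST by fixpoint:
iter 1:
  A via A→a b: +{a}
  A via A→b: +{b}
  S via S→a A: +{a}
  S via S→b b: +{b}
  S: {a,b}  A: {a,b}
iter 2: (no change)
  S: {a,b}  A: {a,b}

Compute FOLLOW by fixpoint:
initialize: $ ∈ FOLLOW(S)
round 1:
  S→S b: FOLLOW(S) ⊇ FIRST(b) = {b}; new: +{b}
  S→a A: FOLLOW(A) ⊇ FOLLOW(S) ⊇ {$,b}; new: +{$,b}
  S: {$,b}  A: {$,b}
round 2: — fixpoint
  S: {$,b}  A: {$,b}

FOLLOW(S) = ["$", "b"]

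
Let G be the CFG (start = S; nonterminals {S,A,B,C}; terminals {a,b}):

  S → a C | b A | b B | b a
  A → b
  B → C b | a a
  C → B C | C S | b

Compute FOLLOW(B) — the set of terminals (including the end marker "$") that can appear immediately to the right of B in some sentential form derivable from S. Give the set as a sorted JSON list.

FIRST iteration:
[1]
  A via A→b: +{b}
  B via B→a a: +{a}
  C via C→B C: +{a}
  C via C→b: +{b}
  S via S→a C: +{a}
  S via S→b A: +{b}
  FIRST[S]={a,b}  FIRST[A]={b}  FIRST[B]={a}  FIRST[C]={a,b}
[2]
  B via B→C b: +{b}
  FIRST[S]={a,b}  FIRST[A]={b}  FIRST[B]={a,b}  FIRST[C]={a,b}
[3] — fixpoint
  FIRST[S]={a,b}  FIRST[A]={b}  FIRST[B]={a,b}  FIRST[C]={a,b}

FOLLOW sets:
FOLLOW(S) := {$}
[1]
  B→C b: FOLLOW(C) ⊇ FIRST(b) = {b}; new: +{b}
  C→B C: FOLLOW(B) ⊇ FIRST(C) = {a,b}; new: +{a,b}
  C→C S: FOLLOW(C) ⊇ FIRST(S) = {a,b}; new: +{a}
  C→C S: FOLLOW(S) ⊇ FOLLOW(C) ⊇ {a,b}; new: +{a,b}
  S→a C: FOLLOW(C) ⊇ FOLLOW(S) ⊇ {$,a,b}; new: +{$}
  S→b A: FOLLOW(A) ⊇ FOLLOW(S) ⊇ {$,a,b}; new: +{$,a,b}
  S→b B: FOLLOW(B) ⊇ FOLLOW(S) ⊇ {$,a,b}; new: +{$}
  S: {$,a,b}  A: {$,a,b}  B: {$,a,b}  C: {$,a,b}
[2] (no change)
  S: {$,a,b}  A: {$,a,b}  B: {$,a,b}  C: {$,a,b}

FOLLOW(B) = ["$", "a", "b"]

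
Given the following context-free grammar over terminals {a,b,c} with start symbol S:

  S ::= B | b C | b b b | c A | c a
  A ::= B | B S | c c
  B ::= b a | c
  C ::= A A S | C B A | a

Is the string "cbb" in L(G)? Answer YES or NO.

CNF form of G:
  S -> T0 C | T0 T1 | T0 X5 | T2 A | T2 T1 | c
  A -> B S | T0 T1 | T2 T2 | c
  B -> T0 T1 | c
  C -> A X3 | C X4 | a
  T0 -> b
  T1 -> a
  T2 -> c
  X3 -> A S
  X4 -> B A
  X5 -> T0 T0

Fill CYK table bottom-up:
  T[0,0] 'c' = {A,B,S,T2}  orig:{A,B,S}
  T[1,1] 'b' = {T0}  orig:{}
  T[2,2] 'b' = {T0}  orig:{}
  T[0,1] 'cb' = ∅
  T[1,2] 'bb' = {X5}  orig:{}
  T[0,2] 'cbb' = ∅

S ∉ T[0,2] ⇒ NO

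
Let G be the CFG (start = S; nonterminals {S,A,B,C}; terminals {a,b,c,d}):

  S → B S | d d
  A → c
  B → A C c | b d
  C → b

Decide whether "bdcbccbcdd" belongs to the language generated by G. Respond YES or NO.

CNF form of G:
  S -> B S | T2 T2
  A -> c
  B -> A X3 | T1 T2
  C -> b
  T0 -> c
  T1 -> b
  T2 -> d
  X3 -> C T0

Fill CYK table bottom-up:
  cell(0,0) b: {C,T1}  orig:{C}
  cell(1,1) d: {T2}  orig:{}
  cell(2,2) c: {A,T0}  orig:{A}
  cell(3,3) b: {C,T1}  orig:{C}
  cell(4,4) c: {A,T0}  orig:{A}
  cell(5,5) c: {A,T0}  orig:{A}
  cell(6,6) b: {C,T1}  orig:{C}
  cell(7,7) c: {A,T0}  orig:{A}
  cell(8,8) d: {T2}  orig:{}
  cell(9,9) d: {T2}  orig:{}
  cell(0,1) bd: {B}
  cell(1,2) dc: ∅
  cell(2,3) cb: ∅
  cell(3,4) bc: {X3}  orig:{}
  cell(4,5) cc: ∅
  cell(5,6) cb: ∅
  cell(6,7) bc: {X3}  orig:{}
  cell(7,8) cd: ∅
  cell(8,9) dd: {S}
  cell(0,2) bdc: ∅
  cell(1,3) dcb: ∅
  cell(2,4) cbc: {B}
  cell(3,5) bcc: ∅
  cell(4,6) ccb: ∅
  cell(5,7) cbc: {B}
  cell(6,8) bcd: ∅
  cell(7,9) cdd: ∅
  cell(0,3) bdcb: ∅
  cell(1,4) dcbc: ∅
  cell(2,5) cbcc: ∅
  cell(3,6) bccb: ∅
  cell(4,7) ccbc: ∅
  cell(5,8) cbcd: ∅
  cell(6,9) bcdd: ∅
  cell(0,4) bdcbc: ∅
  cell(1,5) dcbcc: ∅
  cell(2,6) cbccb: ∅
  cell(3,7) bccbc: ∅
  cell(4,8) ccbcd: ∅
  cell(5,9) cbcdd: {S}
  cell(0,5) bdcbcc: ∅
  cell(1,6) dcbccb: ∅
  cell(2,7) cbccbc: ∅
  cell(3,8) bccbcd: ∅
  cell(4,9) ccbcdd: ∅
  cell(0,6) bdcbccb: ∅
  cell(1,7) dcbccbc: ∅
  cell(2,8) cbccbcd: ∅
  cell(3,9) bccbcdd: ∅
  cell(0,7) bdcbccbc: ∅
  cell(1,8) dcbccbcd: ∅
  cell(2,9) cbccbcdd: {S}
  cell(0,8) bdcbccbcd: ∅
  cell(1,9) dcbccbcdd: ∅
  cell(0,9) bdcbccbcdd: {S}

S ∈ T[0,9] ⇒ YES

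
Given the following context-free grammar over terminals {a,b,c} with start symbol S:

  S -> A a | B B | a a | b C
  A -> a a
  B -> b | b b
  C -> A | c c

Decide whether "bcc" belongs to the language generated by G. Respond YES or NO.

CNF form of G:
  S -> A T0 | B B | T0 T0 | T1 C
  A -> T0 T0
  B -> T1 T1 | b
  C -> T0 T0 | T2 T2
  T0 -> a
  T1 -> b
  T2 -> c

CYK table (by increasing span):
  cell(0,0) b: {B,T1}  orig:{B}
  cell(1,1) c: {T2}  orig:{}
  cell(2,2) c: {T2}  orig:{}
  cell(0,1) bc: ∅
  cell(1,2) cc: {C}
  cell(0,2) bcc: {S}

S ∈ T[0,2] ⇒ YES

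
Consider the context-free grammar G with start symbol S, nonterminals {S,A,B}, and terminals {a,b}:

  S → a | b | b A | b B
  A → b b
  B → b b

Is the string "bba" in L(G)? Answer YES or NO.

CNF form of G:
  S -> T0 A | T0 B | a | b
  A -> T0 T0
  B -> T0 T0
  T0 -> b

CYK fill:
  [0..0]={S,T0}  "b"  orig:{S}
  [1..1]={S,T0}  "b"  orig:{S}
  [2..2]={S}  "a"
  [0..1]={A,B}  "bb"
  [1..2]=∅  "ba"
  [0..2]=∅  "bba"

S ∉ T[0,2] ⇒ NO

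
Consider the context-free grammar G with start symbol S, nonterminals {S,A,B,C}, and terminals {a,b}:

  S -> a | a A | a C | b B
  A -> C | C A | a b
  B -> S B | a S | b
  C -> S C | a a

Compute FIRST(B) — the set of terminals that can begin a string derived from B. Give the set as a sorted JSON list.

FIRST sets, iterate to fixpoint:
round 1:
  A via A→a b: +{a}
  B via B→a S: +{a}
  B via B→b: +{b}
  C via C→a a: +{a}
  S via S→a: +{a}
  S via S→b B: +{b}
  FIRST(S)={a,b}  FIRST(A)={a}  FIRST(B)={a,b}  FIRST(C)={a}
round 2:
  C via C→S C: +{b}
  FIRST(S)={a,b}  FIRST(A)={a}  FIRST(B)={a,b}  FIRST(C)={a,b}
round 3:
  A via A→C: +{b}
  FIRST(S)={a,b}  FIRST(A)={a,b}  FIRST(B)={a,b}  FIRST(C)={a,b}
round 4: done
  FIRST(S)={a,b}  FIRST(A)={a,b}  FIRST(B)={a,b}  FIRST(C)={a,b}

FIRST(B) = ["a", "b"]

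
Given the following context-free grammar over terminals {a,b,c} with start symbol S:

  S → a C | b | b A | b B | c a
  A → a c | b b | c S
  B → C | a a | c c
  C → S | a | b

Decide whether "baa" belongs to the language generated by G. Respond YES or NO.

CNF form of G:
  S -> T0 C | T1 T0 | T2 A | T2 B | b
  A -> T0 T1 | T1 S | T2 T2
  B -> T0 C | T0 T0 | T1 T0 | T1 T1 | T2 A | T2 B | a | b
  C -> T0 C | T1 T0 | T2 A | T2 B | a | b
  T0 -> a
  T1 -> c
  T2 -> b

Fill CYK table bottom-up:
  T[0,0] 'b' = {B,C,S,T2}  orig:{B,C,S}
  T[1,1] 'a' = {B,C,T0}  orig:{B,C}
  T[2,2] 'a' = {B,C,T0}  orig:{B,C}
  T[0,1] 'ba' = {B,C,S}
  T[1,2] 'aa' = {B,C,S}
  T[0,2] 'baa' = {B,C,S}

S ∈ T[0,2] ⇒ YES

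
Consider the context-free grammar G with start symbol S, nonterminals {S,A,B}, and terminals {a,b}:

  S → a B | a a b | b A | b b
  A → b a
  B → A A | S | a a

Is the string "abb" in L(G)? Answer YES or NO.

Convert to CNF:
  S -> T0 A | T0 T0 | T1 B | T1 X3
  A -> T0 T1
  B -> A A | T0 A | T0 T0 | T1 B | T1 T1 | T1 X2
  T0 -> b
  T1 -> a
  X2 -> T1 T0
  X3 -> T1 T0

CYK table (by increasing span):
  T[0,0] 'a' = {T1}  orig:{}
  T[1,1] 'b' = {T0}  orig:{}
  T[2,2] 'b' = {T0}  orig:{}
  T[0,1] 'ab' = {X2,X3}  orig:{}
  T[1,2] 'bb' = {B,S}
  T[0,2] 'abb' = {B,S}

S ∈ T[0,2] ⇒ YES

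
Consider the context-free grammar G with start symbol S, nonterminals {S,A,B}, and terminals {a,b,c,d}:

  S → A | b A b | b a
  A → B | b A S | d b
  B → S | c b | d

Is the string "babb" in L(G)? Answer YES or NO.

CNF form of G:
  S -> T0 T1 | T0 X8 | T0 X9 | T2 T0 | T3 T0 | d
  A -> T0 T1 | T0 X4 | T0 X5 | T2 T0 | T3 T0 | d
  B -> T0 T1 | T0 X6 | T0 X7 | T2 T0 | T3 T0 | d
  T0 -> b
  T1 -> a
  T2 -> c
  T3 -> d
  X4 -> A S
  X5 -> A T0
  X6 -> A S
  X7 -> A T0
  X8 -> A S
  X9 -> A T0

Fill CYK table bottom-up:
  [0..0]={T0}  "b"  orig:{}
  [1..1]={T1}  "a"  orig:{}
  [2..2]={T0}  "b"  orig:{}
  [3..3]={T0}  "b"  orig:{}
  [0..1]={A,B,S}  "ba"
  [1..2]=∅  "ab"
  [2..3]=∅  "bb"
  [0..2]={X5,X7,X9}  "bab"  orig:{}
  [1..3]=∅  "abb"
  [0..3]=∅  "babb"

S ∉ T[0,3] ⇒ NO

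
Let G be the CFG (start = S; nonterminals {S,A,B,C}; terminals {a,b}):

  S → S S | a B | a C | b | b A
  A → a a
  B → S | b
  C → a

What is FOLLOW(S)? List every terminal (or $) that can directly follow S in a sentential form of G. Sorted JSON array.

Compute FIRST by fixpoint:
[1]
  A via A→a a: +{a}
  B via B→b: +{b}
  C via C→a: +{a}
  S via S→a B: +{a}
  S via S→b: +{b}
  FIRST(S)={a,b}  FIRST(A)={a}  FIRST(B)={b}  FIRST(C)={a}
[2]
  B via B→S: +{a}
  FIRST(S)={a,b}  FIRST(A)={a}  FIRST(B)={a,b}  FIRST(C)={a}
[3] (stable)
  FIRST(S)={a,b}  FIRST(A)={a}  FIRST(B)={a,b}  FIRST(C)={a}

FOLLOW iteration:
FOLLOW(S) := {$}
pass 1:
  S→S S: FOLLOW(S) ⊇ FIRST(S) = {a,b}; new: +{a,b}
  S→a B: FOLLOW(B) ⊇ FOLLOW(S) ⊇ {$,a,b}; new: +{$,a,b}
  S→a C: FOLLOW(C) ⊇ FOLLOW(S) ⊇ {$,a,b}; new: +{$,a,b}
  S→b A: FOLLOW(A) ⊇ FOLLOW(S) ⊇ {$,a,b}; new: +{$,a,b}
  FOLLOW[S]={$,a,b}  FOLLOW[A]={$,a,b}  FOLLOW[B]={$,a,b}  FOLLOW[C]={$,a,b}
pass 2: — fixpoint
  FOLLOW[S]={$,a,b}  FOLLOW[A]={$,a,b}  FOLLOW[B]={$,a,b}  FOLLOW[C]={$,a,b}

FOLLOW(S) = ["$", "a", "b"]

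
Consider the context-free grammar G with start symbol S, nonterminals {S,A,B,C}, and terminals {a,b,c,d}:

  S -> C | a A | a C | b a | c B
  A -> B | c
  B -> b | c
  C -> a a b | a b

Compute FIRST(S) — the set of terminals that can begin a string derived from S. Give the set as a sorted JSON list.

Compute FIRST by fixpoint:
[1]
  A via A→c: +{c}
  B via B→b: +{b}
  B via B→c: +{c}
  C via C→a a b: +{a}
  S via S→C: +{a}
  S via S→b a: +{b}
  S via S→c B: +{c}
  FIRST(S)={a,b,c}  FIRST(A)={c}  FIRST(B)={b,c}  FIRST(C)={a}
[2]
  A via A→B: +{b}
  FIRST(S)={a,b,c}  FIRST(A)={b,c}  FIRST(B)={b,c}  FIRST(C)={a}
[3] (no change)
  FIRST(S)={a,b,c}  FIRST(A)={b,c}  FIRST(B)={b,c}  FIRST(C)={a}

FIRST(S) = ["a", "b", "c"]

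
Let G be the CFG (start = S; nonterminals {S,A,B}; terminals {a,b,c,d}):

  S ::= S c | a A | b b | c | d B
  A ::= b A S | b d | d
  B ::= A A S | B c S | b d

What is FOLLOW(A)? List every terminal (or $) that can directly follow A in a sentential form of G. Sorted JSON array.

FIRST sets, iterate to fixpoint:
round 1:
  A via A→b A S: +{b}
  A via A→d: +{d}
  B via B→A A S: +{b,d}
  S via S→a A: +{a}
  S via S→b b: +{b}
  S via S→c: +{c}
  S via S→d B: +{d}
  FIRST(S)={a,b,c,d}  FIRST(A)={b,d}  FIRST(B)={b,d}
round 2: (no change)
  FIRST(S)={a,b,c,d}  FIRST(A)={b,d}  FIRST(B)={b,d}

FOLLOW sets:
seed FOLLOW(S) with $
round 1:
  A→b A S: FOLLOW(A) ⊇ FIRST(S) = {a,b,c,d}; new: +{a,b,c,d}
  A→b A S: FOLLOW(S) ⊇ FOLLOW(A) ⊇ {a,b,c,d}; new: +{a,b,c,d}
  B→B c S: FOLLOW(B) ⊇ FIRST(c) = {c}; new: +{c}
  S→a A: FOLLOW(A) ⊇ FOLLOW(S) ⊇ {$,a,b,c,d}; new: +{$}
  S→d B: FOLLOW(B) ⊇ FOLLOW(S) ⊇ {$,a,b,c,d}; new: +{$,a,b,d}
  FOLLOW(S)={$,a,b,c,d}  FOLLOW(A)={$,a,b,c,d}  FOLLOW(B)={$,a,b,c,d}
round 2: done
  FOLLOW(S)={$,a,b,c,d}  FOLLOW(A)={$,a,b,c,d}  FOLLOW(B)={$,a,b,c,d}

FOLLOW(A) = ["$", "a", "b", "c", "d"]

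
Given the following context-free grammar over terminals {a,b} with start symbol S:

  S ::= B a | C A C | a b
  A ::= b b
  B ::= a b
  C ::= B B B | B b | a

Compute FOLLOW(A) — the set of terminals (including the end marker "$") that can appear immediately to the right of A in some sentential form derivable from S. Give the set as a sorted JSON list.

Compute FIRST by fixpoint:
[1]
  A via A→b b: +{b}
  B via B→a b: +{a}
  C via C→B B B: +{a}
  S via S→B a: +{a}
  FIRST(S)={a}  FIRST(A)={b}  FIRST(B)={a}  FIRST(C)={a}
[2] (stable)
  FIRST(S)={a}  FIRST(A)={b}  FIRST(B)={a}  FIRST(C)={a}

FOLLOW iteration:
seed FOLLOW(S) with $
[1]
  C→B B B: FOLLOW(B) ⊇ FIRST(B) = {a}; new: +{a}
  C→B b: FOLLOW(B) ⊇ FIRST(b) = {b}; new: +{b}
  S→C A C: FOLLOW(C) ⊇ FIRST(A) = {b}; new: +{b}
  S→C A C: FOLLOW(A) ⊇ FIRST(C) = {a}; new: +{a}
  S→C A C: FOLLOW(C) ⊇ FOLLOW(S) ⊇ {$}; new: +{$}
  FOLLOW(S)={$}  FOLLOW(A)={a}  FOLLOW(B)={a,b}  FOLLOW(C)={$,b}
[2]
  C→B B B: FOLLOW(B) ⊇ FOLLOW(C) ⊇ {$,b}; new: +{$}
  FOLLOW(S)={$}  FOLLOW(A)={a}  FOLLOW(B)={$,a,b}  FOLLOW(C)={$,b}
[3] (no change)
  FOLLOW(S)={$}  FOLLOW(A)={a}  FOLLOW(B)={$,a,b}  FOLLOW(C)={$,b}

FOLLOW(A) = ["a"]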